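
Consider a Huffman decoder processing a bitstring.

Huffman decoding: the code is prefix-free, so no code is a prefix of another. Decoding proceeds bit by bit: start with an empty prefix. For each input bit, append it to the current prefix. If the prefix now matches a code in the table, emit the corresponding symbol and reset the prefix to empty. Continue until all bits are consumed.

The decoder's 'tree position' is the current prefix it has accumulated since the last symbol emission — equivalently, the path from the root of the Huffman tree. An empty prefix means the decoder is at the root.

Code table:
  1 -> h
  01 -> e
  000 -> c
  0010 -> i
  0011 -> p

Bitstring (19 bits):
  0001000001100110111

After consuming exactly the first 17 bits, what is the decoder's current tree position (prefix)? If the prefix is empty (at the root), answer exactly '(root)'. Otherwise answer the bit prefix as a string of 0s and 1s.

Bit 0: prefix='0' (no match yet)
Bit 1: prefix='00' (no match yet)
Bit 2: prefix='000' -> emit 'c', reset
Bit 3: prefix='1' -> emit 'h', reset
Bit 4: prefix='0' (no match yet)
Bit 5: prefix='00' (no match yet)
Bit 6: prefix='000' -> emit 'c', reset
Bit 7: prefix='0' (no match yet)
Bit 8: prefix='00' (no match yet)
Bit 9: prefix='001' (no match yet)
Bit 10: prefix='0011' -> emit 'p', reset
Bit 11: prefix='0' (no match yet)
Bit 12: prefix='00' (no match yet)
Bit 13: prefix='001' (no match yet)
Bit 14: prefix='0011' -> emit 'p', reset
Bit 15: prefix='0' (no match yet)
Bit 16: prefix='01' -> emit 'e', reset

Answer: (root)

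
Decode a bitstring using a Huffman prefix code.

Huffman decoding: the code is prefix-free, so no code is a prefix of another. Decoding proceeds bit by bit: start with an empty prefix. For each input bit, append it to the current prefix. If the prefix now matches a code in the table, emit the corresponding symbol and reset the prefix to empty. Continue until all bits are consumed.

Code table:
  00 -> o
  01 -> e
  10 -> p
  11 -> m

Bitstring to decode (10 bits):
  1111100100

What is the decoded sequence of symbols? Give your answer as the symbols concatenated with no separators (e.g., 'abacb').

Bit 0: prefix='1' (no match yet)
Bit 1: prefix='11' -> emit 'm', reset
Bit 2: prefix='1' (no match yet)
Bit 3: prefix='11' -> emit 'm', reset
Bit 4: prefix='1' (no match yet)
Bit 5: prefix='10' -> emit 'p', reset
Bit 6: prefix='0' (no match yet)
Bit 7: prefix='01' -> emit 'e', reset
Bit 8: prefix='0' (no match yet)
Bit 9: prefix='00' -> emit 'o', reset

Answer: mmpeo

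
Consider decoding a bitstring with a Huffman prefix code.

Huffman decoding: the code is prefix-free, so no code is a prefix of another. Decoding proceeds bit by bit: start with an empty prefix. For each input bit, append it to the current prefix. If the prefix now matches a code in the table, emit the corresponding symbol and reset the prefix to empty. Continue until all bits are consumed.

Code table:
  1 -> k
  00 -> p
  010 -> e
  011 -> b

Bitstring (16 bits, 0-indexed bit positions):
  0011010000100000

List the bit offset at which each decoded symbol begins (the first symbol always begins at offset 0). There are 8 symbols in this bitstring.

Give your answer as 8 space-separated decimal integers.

Bit 0: prefix='0' (no match yet)
Bit 1: prefix='00' -> emit 'p', reset
Bit 2: prefix='1' -> emit 'k', reset
Bit 3: prefix='1' -> emit 'k', reset
Bit 4: prefix='0' (no match yet)
Bit 5: prefix='01' (no match yet)
Bit 6: prefix='010' -> emit 'e', reset
Bit 7: prefix='0' (no match yet)
Bit 8: prefix='00' -> emit 'p', reset
Bit 9: prefix='0' (no match yet)
Bit 10: prefix='01' (no match yet)
Bit 11: prefix='010' -> emit 'e', reset
Bit 12: prefix='0' (no match yet)
Bit 13: prefix='00' -> emit 'p', reset
Bit 14: prefix='0' (no match yet)
Bit 15: prefix='00' -> emit 'p', reset

Answer: 0 2 3 4 7 9 12 14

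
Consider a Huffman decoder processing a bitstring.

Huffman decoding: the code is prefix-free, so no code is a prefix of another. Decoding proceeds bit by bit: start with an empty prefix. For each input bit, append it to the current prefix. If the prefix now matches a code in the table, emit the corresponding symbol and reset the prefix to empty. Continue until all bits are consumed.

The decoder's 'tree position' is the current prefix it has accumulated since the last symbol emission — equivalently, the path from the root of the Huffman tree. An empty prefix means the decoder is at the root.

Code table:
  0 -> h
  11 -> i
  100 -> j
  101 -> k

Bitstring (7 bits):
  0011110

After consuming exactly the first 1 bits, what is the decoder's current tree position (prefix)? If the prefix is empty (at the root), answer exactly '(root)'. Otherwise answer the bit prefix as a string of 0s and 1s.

Answer: (root)

Derivation:
Bit 0: prefix='0' -> emit 'h', reset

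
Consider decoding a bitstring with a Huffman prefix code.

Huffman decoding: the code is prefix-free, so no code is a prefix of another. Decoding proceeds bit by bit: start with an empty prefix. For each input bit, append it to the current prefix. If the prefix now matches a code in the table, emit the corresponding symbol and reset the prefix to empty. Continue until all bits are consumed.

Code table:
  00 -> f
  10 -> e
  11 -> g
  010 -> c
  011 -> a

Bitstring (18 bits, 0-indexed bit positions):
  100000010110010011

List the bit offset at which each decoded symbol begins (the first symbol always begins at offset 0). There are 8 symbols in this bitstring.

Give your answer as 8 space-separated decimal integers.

Bit 0: prefix='1' (no match yet)
Bit 1: prefix='10' -> emit 'e', reset
Bit 2: prefix='0' (no match yet)
Bit 3: prefix='00' -> emit 'f', reset
Bit 4: prefix='0' (no match yet)
Bit 5: prefix='00' -> emit 'f', reset
Bit 6: prefix='0' (no match yet)
Bit 7: prefix='01' (no match yet)
Bit 8: prefix='010' -> emit 'c', reset
Bit 9: prefix='1' (no match yet)
Bit 10: prefix='11' -> emit 'g', reset
Bit 11: prefix='0' (no match yet)
Bit 12: prefix='00' -> emit 'f', reset
Bit 13: prefix='1' (no match yet)
Bit 14: prefix='10' -> emit 'e', reset
Bit 15: prefix='0' (no match yet)
Bit 16: prefix='01' (no match yet)
Bit 17: prefix='011' -> emit 'a', reset

Answer: 0 2 4 6 9 11 13 15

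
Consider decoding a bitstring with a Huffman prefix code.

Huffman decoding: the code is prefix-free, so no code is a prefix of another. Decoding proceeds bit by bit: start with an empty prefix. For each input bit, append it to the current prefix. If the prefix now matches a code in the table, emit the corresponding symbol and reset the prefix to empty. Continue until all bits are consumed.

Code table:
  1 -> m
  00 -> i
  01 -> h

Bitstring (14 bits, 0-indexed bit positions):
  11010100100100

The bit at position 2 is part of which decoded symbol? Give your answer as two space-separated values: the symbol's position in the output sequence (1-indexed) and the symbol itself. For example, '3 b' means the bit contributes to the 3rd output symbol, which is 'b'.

Bit 0: prefix='1' -> emit 'm', reset
Bit 1: prefix='1' -> emit 'm', reset
Bit 2: prefix='0' (no match yet)
Bit 3: prefix='01' -> emit 'h', reset
Bit 4: prefix='0' (no match yet)
Bit 5: prefix='01' -> emit 'h', reset
Bit 6: prefix='0' (no match yet)

Answer: 3 h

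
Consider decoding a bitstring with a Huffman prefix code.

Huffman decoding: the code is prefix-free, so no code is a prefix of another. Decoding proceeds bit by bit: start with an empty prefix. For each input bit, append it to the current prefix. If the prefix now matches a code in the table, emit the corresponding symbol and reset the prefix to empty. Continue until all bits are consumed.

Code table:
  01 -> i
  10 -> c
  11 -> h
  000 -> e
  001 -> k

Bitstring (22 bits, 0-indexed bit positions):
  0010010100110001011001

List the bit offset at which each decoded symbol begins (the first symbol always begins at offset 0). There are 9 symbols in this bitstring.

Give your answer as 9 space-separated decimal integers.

Bit 0: prefix='0' (no match yet)
Bit 1: prefix='00' (no match yet)
Bit 2: prefix='001' -> emit 'k', reset
Bit 3: prefix='0' (no match yet)
Bit 4: prefix='00' (no match yet)
Bit 5: prefix='001' -> emit 'k', reset
Bit 6: prefix='0' (no match yet)
Bit 7: prefix='01' -> emit 'i', reset
Bit 8: prefix='0' (no match yet)
Bit 9: prefix='00' (no match yet)
Bit 10: prefix='001' -> emit 'k', reset
Bit 11: prefix='1' (no match yet)
Bit 12: prefix='10' -> emit 'c', reset
Bit 13: prefix='0' (no match yet)
Bit 14: prefix='00' (no match yet)
Bit 15: prefix='001' -> emit 'k', reset
Bit 16: prefix='0' (no match yet)
Bit 17: prefix='01' -> emit 'i', reset
Bit 18: prefix='1' (no match yet)
Bit 19: prefix='10' -> emit 'c', reset
Bit 20: prefix='0' (no match yet)
Bit 21: prefix='01' -> emit 'i', reset

Answer: 0 3 6 8 11 13 16 18 20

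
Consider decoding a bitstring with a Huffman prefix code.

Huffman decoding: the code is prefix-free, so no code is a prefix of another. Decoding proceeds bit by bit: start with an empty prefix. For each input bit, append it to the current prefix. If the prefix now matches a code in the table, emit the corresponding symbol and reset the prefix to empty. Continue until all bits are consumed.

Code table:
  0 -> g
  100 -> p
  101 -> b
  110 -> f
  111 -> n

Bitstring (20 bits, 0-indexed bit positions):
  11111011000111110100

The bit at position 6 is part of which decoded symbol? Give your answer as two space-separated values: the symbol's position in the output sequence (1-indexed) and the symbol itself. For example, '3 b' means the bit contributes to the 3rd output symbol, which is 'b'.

Answer: 3 f

Derivation:
Bit 0: prefix='1' (no match yet)
Bit 1: prefix='11' (no match yet)
Bit 2: prefix='111' -> emit 'n', reset
Bit 3: prefix='1' (no match yet)
Bit 4: prefix='11' (no match yet)
Bit 5: prefix='110' -> emit 'f', reset
Bit 6: prefix='1' (no match yet)
Bit 7: prefix='11' (no match yet)
Bit 8: prefix='110' -> emit 'f', reset
Bit 9: prefix='0' -> emit 'g', reset
Bit 10: prefix='0' -> emit 'g', reset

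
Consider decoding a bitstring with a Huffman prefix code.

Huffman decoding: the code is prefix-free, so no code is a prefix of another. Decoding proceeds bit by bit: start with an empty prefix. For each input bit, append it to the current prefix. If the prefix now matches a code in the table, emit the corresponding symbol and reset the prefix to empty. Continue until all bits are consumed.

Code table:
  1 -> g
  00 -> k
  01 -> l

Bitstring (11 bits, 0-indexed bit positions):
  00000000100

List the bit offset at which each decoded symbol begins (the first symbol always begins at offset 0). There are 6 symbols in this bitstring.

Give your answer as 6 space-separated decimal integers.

Bit 0: prefix='0' (no match yet)
Bit 1: prefix='00' -> emit 'k', reset
Bit 2: prefix='0' (no match yet)
Bit 3: prefix='00' -> emit 'k', reset
Bit 4: prefix='0' (no match yet)
Bit 5: prefix='00' -> emit 'k', reset
Bit 6: prefix='0' (no match yet)
Bit 7: prefix='00' -> emit 'k', reset
Bit 8: prefix='1' -> emit 'g', reset
Bit 9: prefix='0' (no match yet)
Bit 10: prefix='00' -> emit 'k', reset

Answer: 0 2 4 6 8 9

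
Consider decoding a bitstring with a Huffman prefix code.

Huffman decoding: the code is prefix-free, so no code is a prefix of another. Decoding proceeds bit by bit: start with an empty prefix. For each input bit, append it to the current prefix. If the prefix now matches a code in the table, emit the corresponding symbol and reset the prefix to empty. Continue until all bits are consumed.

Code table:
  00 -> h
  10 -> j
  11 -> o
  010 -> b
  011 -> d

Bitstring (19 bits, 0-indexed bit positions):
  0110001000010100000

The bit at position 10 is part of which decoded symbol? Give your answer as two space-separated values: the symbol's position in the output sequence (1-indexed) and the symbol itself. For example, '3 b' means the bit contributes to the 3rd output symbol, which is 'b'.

Answer: 5 b

Derivation:
Bit 0: prefix='0' (no match yet)
Bit 1: prefix='01' (no match yet)
Bit 2: prefix='011' -> emit 'd', reset
Bit 3: prefix='0' (no match yet)
Bit 4: prefix='00' -> emit 'h', reset
Bit 5: prefix='0' (no match yet)
Bit 6: prefix='01' (no match yet)
Bit 7: prefix='010' -> emit 'b', reset
Bit 8: prefix='0' (no match yet)
Bit 9: prefix='00' -> emit 'h', reset
Bit 10: prefix='0' (no match yet)
Bit 11: prefix='01' (no match yet)
Bit 12: prefix='010' -> emit 'b', reset
Bit 13: prefix='1' (no match yet)
Bit 14: prefix='10' -> emit 'j', reset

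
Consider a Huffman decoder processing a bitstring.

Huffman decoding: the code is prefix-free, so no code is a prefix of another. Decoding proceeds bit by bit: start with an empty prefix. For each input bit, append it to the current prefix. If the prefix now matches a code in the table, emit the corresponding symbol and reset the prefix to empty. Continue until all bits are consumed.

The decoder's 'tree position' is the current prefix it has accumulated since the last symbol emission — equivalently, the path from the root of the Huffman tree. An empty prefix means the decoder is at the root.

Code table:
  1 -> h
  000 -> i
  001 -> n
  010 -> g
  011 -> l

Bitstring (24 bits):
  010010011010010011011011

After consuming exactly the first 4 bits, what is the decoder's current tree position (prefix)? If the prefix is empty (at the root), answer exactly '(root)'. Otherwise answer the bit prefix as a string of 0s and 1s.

Answer: 0

Derivation:
Bit 0: prefix='0' (no match yet)
Bit 1: prefix='01' (no match yet)
Bit 2: prefix='010' -> emit 'g', reset
Bit 3: prefix='0' (no match yet)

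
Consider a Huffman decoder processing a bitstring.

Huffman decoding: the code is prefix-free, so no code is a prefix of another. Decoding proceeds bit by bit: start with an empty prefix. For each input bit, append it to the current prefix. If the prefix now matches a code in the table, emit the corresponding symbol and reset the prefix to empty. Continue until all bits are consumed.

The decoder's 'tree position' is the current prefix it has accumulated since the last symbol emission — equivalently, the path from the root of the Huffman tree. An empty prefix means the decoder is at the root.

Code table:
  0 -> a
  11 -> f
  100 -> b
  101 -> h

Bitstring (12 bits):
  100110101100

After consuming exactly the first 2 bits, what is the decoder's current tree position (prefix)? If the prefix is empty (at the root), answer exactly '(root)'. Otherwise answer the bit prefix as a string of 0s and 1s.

Bit 0: prefix='1' (no match yet)
Bit 1: prefix='10' (no match yet)

Answer: 10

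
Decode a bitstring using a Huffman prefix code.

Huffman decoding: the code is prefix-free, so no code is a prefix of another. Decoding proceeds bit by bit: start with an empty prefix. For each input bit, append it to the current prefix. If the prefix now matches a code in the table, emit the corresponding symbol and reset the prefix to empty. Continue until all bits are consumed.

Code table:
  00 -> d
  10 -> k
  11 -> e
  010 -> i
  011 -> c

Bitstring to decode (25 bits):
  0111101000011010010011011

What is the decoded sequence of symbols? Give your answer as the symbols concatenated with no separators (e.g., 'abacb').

Bit 0: prefix='0' (no match yet)
Bit 1: prefix='01' (no match yet)
Bit 2: prefix='011' -> emit 'c', reset
Bit 3: prefix='1' (no match yet)
Bit 4: prefix='11' -> emit 'e', reset
Bit 5: prefix='0' (no match yet)
Bit 6: prefix='01' (no match yet)
Bit 7: prefix='010' -> emit 'i', reset
Bit 8: prefix='0' (no match yet)
Bit 9: prefix='00' -> emit 'd', reset
Bit 10: prefix='0' (no match yet)
Bit 11: prefix='01' (no match yet)
Bit 12: prefix='011' -> emit 'c', reset
Bit 13: prefix='0' (no match yet)
Bit 14: prefix='01' (no match yet)
Bit 15: prefix='010' -> emit 'i', reset
Bit 16: prefix='0' (no match yet)
Bit 17: prefix='01' (no match yet)
Bit 18: prefix='010' -> emit 'i', reset
Bit 19: prefix='0' (no match yet)
Bit 20: prefix='01' (no match yet)
Bit 21: prefix='011' -> emit 'c', reset
Bit 22: prefix='0' (no match yet)
Bit 23: prefix='01' (no match yet)
Bit 24: prefix='011' -> emit 'c', reset

Answer: ceidciicc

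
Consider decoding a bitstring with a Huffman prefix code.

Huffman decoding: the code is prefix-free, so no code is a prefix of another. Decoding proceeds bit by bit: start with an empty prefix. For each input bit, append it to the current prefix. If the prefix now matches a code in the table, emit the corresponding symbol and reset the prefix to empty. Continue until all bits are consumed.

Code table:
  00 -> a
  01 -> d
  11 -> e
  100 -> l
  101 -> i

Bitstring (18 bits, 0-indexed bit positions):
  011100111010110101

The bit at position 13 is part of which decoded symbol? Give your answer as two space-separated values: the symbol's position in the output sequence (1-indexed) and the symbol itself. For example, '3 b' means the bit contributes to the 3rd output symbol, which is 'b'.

Bit 0: prefix='0' (no match yet)
Bit 1: prefix='01' -> emit 'd', reset
Bit 2: prefix='1' (no match yet)
Bit 3: prefix='11' -> emit 'e', reset
Bit 4: prefix='0' (no match yet)
Bit 5: prefix='00' -> emit 'a', reset
Bit 6: prefix='1' (no match yet)
Bit 7: prefix='11' -> emit 'e', reset
Bit 8: prefix='1' (no match yet)
Bit 9: prefix='10' (no match yet)
Bit 10: prefix='101' -> emit 'i', reset
Bit 11: prefix='0' (no match yet)
Bit 12: prefix='01' -> emit 'd', reset
Bit 13: prefix='1' (no match yet)
Bit 14: prefix='10' (no match yet)
Bit 15: prefix='101' -> emit 'i', reset
Bit 16: prefix='0' (no match yet)
Bit 17: prefix='01' -> emit 'd', reset

Answer: 7 i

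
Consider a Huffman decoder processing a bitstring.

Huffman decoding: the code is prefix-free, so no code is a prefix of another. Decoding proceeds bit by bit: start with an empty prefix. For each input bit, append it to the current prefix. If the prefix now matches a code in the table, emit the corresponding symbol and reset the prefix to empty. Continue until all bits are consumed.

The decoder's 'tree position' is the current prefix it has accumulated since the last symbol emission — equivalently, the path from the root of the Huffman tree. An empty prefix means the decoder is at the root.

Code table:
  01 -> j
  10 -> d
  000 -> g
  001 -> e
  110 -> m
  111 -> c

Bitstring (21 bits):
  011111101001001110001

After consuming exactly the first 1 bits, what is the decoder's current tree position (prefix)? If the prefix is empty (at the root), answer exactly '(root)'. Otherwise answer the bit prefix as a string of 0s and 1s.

Answer: 0

Derivation:
Bit 0: prefix='0' (no match yet)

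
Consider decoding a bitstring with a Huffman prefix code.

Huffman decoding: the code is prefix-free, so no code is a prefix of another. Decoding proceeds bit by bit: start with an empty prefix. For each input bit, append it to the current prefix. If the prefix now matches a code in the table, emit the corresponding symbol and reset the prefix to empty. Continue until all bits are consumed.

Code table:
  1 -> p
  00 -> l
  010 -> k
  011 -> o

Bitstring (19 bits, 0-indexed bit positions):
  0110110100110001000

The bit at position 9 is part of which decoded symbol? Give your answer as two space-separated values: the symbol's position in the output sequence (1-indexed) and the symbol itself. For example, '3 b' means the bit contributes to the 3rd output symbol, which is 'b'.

Answer: 4 o

Derivation:
Bit 0: prefix='0' (no match yet)
Bit 1: prefix='01' (no match yet)
Bit 2: prefix='011' -> emit 'o', reset
Bit 3: prefix='0' (no match yet)
Bit 4: prefix='01' (no match yet)
Bit 5: prefix='011' -> emit 'o', reset
Bit 6: prefix='0' (no match yet)
Bit 7: prefix='01' (no match yet)
Bit 8: prefix='010' -> emit 'k', reset
Bit 9: prefix='0' (no match yet)
Bit 10: prefix='01' (no match yet)
Bit 11: prefix='011' -> emit 'o', reset
Bit 12: prefix='0' (no match yet)
Bit 13: prefix='00' -> emit 'l', reset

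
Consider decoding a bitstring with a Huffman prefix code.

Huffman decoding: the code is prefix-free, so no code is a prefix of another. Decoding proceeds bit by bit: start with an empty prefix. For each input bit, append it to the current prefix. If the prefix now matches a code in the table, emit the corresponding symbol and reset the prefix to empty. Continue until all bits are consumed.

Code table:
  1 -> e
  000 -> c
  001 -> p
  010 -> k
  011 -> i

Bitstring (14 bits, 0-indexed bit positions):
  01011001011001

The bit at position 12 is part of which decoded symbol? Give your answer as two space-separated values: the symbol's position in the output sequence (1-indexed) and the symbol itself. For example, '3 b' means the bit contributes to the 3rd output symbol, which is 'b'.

Answer: 6 p

Derivation:
Bit 0: prefix='0' (no match yet)
Bit 1: prefix='01' (no match yet)
Bit 2: prefix='010' -> emit 'k', reset
Bit 3: prefix='1' -> emit 'e', reset
Bit 4: prefix='1' -> emit 'e', reset
Bit 5: prefix='0' (no match yet)
Bit 6: prefix='00' (no match yet)
Bit 7: prefix='001' -> emit 'p', reset
Bit 8: prefix='0' (no match yet)
Bit 9: prefix='01' (no match yet)
Bit 10: prefix='011' -> emit 'i', reset
Bit 11: prefix='0' (no match yet)
Bit 12: prefix='00' (no match yet)
Bit 13: prefix='001' -> emit 'p', reset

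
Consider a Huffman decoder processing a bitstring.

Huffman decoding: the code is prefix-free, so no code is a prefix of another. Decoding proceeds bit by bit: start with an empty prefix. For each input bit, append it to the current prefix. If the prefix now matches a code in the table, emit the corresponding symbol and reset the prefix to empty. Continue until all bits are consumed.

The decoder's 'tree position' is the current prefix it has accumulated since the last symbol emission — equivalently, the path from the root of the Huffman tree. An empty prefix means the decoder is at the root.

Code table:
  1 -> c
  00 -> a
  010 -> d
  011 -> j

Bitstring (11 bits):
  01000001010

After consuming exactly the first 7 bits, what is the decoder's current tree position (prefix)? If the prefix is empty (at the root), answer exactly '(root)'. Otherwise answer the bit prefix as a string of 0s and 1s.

Answer: (root)

Derivation:
Bit 0: prefix='0' (no match yet)
Bit 1: prefix='01' (no match yet)
Bit 2: prefix='010' -> emit 'd', reset
Bit 3: prefix='0' (no match yet)
Bit 4: prefix='00' -> emit 'a', reset
Bit 5: prefix='0' (no match yet)
Bit 6: prefix='00' -> emit 'a', reset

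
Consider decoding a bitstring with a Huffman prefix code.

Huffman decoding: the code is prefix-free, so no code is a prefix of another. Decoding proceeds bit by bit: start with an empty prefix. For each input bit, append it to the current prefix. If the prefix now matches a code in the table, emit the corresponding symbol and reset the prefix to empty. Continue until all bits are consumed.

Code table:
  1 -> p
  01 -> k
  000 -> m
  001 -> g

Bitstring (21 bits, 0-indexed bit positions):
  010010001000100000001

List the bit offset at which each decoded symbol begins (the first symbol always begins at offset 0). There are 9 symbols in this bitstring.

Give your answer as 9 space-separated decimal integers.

Bit 0: prefix='0' (no match yet)
Bit 1: prefix='01' -> emit 'k', reset
Bit 2: prefix='0' (no match yet)
Bit 3: prefix='00' (no match yet)
Bit 4: prefix='001' -> emit 'g', reset
Bit 5: prefix='0' (no match yet)
Bit 6: prefix='00' (no match yet)
Bit 7: prefix='000' -> emit 'm', reset
Bit 8: prefix='1' -> emit 'p', reset
Bit 9: prefix='0' (no match yet)
Bit 10: prefix='00' (no match yet)
Bit 11: prefix='000' -> emit 'm', reset
Bit 12: prefix='1' -> emit 'p', reset
Bit 13: prefix='0' (no match yet)
Bit 14: prefix='00' (no match yet)
Bit 15: prefix='000' -> emit 'm', reset
Bit 16: prefix='0' (no match yet)
Bit 17: prefix='00' (no match yet)
Bit 18: prefix='000' -> emit 'm', reset
Bit 19: prefix='0' (no match yet)
Bit 20: prefix='01' -> emit 'k', reset

Answer: 0 2 5 8 9 12 13 16 19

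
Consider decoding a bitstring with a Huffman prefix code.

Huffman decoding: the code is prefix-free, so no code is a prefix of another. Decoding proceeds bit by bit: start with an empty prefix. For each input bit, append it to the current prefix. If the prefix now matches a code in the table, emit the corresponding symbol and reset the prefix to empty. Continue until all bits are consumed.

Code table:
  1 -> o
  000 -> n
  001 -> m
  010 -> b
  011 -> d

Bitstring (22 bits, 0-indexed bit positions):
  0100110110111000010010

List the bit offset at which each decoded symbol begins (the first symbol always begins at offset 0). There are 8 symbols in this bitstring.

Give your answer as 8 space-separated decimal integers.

Bit 0: prefix='0' (no match yet)
Bit 1: prefix='01' (no match yet)
Bit 2: prefix='010' -> emit 'b', reset
Bit 3: prefix='0' (no match yet)
Bit 4: prefix='01' (no match yet)
Bit 5: prefix='011' -> emit 'd', reset
Bit 6: prefix='0' (no match yet)
Bit 7: prefix='01' (no match yet)
Bit 8: prefix='011' -> emit 'd', reset
Bit 9: prefix='0' (no match yet)
Bit 10: prefix='01' (no match yet)
Bit 11: prefix='011' -> emit 'd', reset
Bit 12: prefix='1' -> emit 'o', reset
Bit 13: prefix='0' (no match yet)
Bit 14: prefix='00' (no match yet)
Bit 15: prefix='000' -> emit 'n', reset
Bit 16: prefix='0' (no match yet)
Bit 17: prefix='01' (no match yet)
Bit 18: prefix='010' -> emit 'b', reset
Bit 19: prefix='0' (no match yet)
Bit 20: prefix='01' (no match yet)
Bit 21: prefix='010' -> emit 'b', reset

Answer: 0 3 6 9 12 13 16 19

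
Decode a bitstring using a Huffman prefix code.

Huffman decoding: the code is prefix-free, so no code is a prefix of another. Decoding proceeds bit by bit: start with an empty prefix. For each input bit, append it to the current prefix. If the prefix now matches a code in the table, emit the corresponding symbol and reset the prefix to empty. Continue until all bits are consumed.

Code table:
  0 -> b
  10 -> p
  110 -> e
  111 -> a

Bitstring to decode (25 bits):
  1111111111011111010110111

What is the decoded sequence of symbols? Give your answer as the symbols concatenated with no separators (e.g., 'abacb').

Bit 0: prefix='1' (no match yet)
Bit 1: prefix='11' (no match yet)
Bit 2: prefix='111' -> emit 'a', reset
Bit 3: prefix='1' (no match yet)
Bit 4: prefix='11' (no match yet)
Bit 5: prefix='111' -> emit 'a', reset
Bit 6: prefix='1' (no match yet)
Bit 7: prefix='11' (no match yet)
Bit 8: prefix='111' -> emit 'a', reset
Bit 9: prefix='1' (no match yet)
Bit 10: prefix='10' -> emit 'p', reset
Bit 11: prefix='1' (no match yet)
Bit 12: prefix='11' (no match yet)
Bit 13: prefix='111' -> emit 'a', reset
Bit 14: prefix='1' (no match yet)
Bit 15: prefix='11' (no match yet)
Bit 16: prefix='110' -> emit 'e', reset
Bit 17: prefix='1' (no match yet)
Bit 18: prefix='10' -> emit 'p', reset
Bit 19: prefix='1' (no match yet)
Bit 20: prefix='11' (no match yet)
Bit 21: prefix='110' -> emit 'e', reset
Bit 22: prefix='1' (no match yet)
Bit 23: prefix='11' (no match yet)
Bit 24: prefix='111' -> emit 'a', reset

Answer: aaapaepea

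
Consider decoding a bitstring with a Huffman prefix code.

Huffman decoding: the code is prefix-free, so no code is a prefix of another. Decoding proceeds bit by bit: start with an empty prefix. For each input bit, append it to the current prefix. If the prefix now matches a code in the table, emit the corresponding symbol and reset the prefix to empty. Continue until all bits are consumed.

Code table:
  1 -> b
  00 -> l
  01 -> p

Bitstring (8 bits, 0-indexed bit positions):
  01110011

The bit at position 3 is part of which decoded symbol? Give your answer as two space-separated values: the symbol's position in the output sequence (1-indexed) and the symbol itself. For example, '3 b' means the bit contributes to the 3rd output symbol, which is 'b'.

Bit 0: prefix='0' (no match yet)
Bit 1: prefix='01' -> emit 'p', reset
Bit 2: prefix='1' -> emit 'b', reset
Bit 3: prefix='1' -> emit 'b', reset
Bit 4: prefix='0' (no match yet)
Bit 5: prefix='00' -> emit 'l', reset
Bit 6: prefix='1' -> emit 'b', reset
Bit 7: prefix='1' -> emit 'b', reset

Answer: 3 b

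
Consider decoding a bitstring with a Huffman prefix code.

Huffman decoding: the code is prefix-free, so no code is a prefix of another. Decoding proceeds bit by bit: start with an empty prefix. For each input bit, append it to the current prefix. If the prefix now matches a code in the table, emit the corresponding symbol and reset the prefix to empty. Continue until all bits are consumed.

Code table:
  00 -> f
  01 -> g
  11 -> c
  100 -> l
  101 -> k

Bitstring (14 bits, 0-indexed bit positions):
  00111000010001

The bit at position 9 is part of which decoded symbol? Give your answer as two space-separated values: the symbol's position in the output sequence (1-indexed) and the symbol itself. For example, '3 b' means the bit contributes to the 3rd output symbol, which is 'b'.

Bit 0: prefix='0' (no match yet)
Bit 1: prefix='00' -> emit 'f', reset
Bit 2: prefix='1' (no match yet)
Bit 3: prefix='11' -> emit 'c', reset
Bit 4: prefix='1' (no match yet)
Bit 5: prefix='10' (no match yet)
Bit 6: prefix='100' -> emit 'l', reset
Bit 7: prefix='0' (no match yet)
Bit 8: prefix='00' -> emit 'f', reset
Bit 9: prefix='1' (no match yet)
Bit 10: prefix='10' (no match yet)
Bit 11: prefix='100' -> emit 'l', reset
Bit 12: prefix='0' (no match yet)
Bit 13: prefix='01' -> emit 'g', reset

Answer: 5 l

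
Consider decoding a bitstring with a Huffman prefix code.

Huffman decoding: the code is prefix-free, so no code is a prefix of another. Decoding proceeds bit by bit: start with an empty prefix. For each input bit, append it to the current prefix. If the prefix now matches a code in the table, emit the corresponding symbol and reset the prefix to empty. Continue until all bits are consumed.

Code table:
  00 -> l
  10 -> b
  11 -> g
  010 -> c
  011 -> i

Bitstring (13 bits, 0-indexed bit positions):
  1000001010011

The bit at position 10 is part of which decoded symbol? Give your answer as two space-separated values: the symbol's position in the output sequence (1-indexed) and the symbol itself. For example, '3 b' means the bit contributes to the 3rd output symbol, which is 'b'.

Bit 0: prefix='1' (no match yet)
Bit 1: prefix='10' -> emit 'b', reset
Bit 2: prefix='0' (no match yet)
Bit 3: prefix='00' -> emit 'l', reset
Bit 4: prefix='0' (no match yet)
Bit 5: prefix='00' -> emit 'l', reset
Bit 6: prefix='1' (no match yet)
Bit 7: prefix='10' -> emit 'b', reset
Bit 8: prefix='1' (no match yet)
Bit 9: prefix='10' -> emit 'b', reset
Bit 10: prefix='0' (no match yet)
Bit 11: prefix='01' (no match yet)
Bit 12: prefix='011' -> emit 'i', reset

Answer: 6 i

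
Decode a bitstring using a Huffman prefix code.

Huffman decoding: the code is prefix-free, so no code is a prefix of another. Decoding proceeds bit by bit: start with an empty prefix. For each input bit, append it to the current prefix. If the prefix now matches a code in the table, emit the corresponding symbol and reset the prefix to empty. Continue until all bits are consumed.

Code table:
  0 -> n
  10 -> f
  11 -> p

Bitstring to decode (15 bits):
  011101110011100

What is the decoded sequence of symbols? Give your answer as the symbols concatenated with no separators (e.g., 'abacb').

Answer: npfpfnpfn

Derivation:
Bit 0: prefix='0' -> emit 'n', reset
Bit 1: prefix='1' (no match yet)
Bit 2: prefix='11' -> emit 'p', reset
Bit 3: prefix='1' (no match yet)
Bit 4: prefix='10' -> emit 'f', reset
Bit 5: prefix='1' (no match yet)
Bit 6: prefix='11' -> emit 'p', reset
Bit 7: prefix='1' (no match yet)
Bit 8: prefix='10' -> emit 'f', reset
Bit 9: prefix='0' -> emit 'n', reset
Bit 10: prefix='1' (no match yet)
Bit 11: prefix='11' -> emit 'p', reset
Bit 12: prefix='1' (no match yet)
Bit 13: prefix='10' -> emit 'f', reset
Bit 14: prefix='0' -> emit 'n', reset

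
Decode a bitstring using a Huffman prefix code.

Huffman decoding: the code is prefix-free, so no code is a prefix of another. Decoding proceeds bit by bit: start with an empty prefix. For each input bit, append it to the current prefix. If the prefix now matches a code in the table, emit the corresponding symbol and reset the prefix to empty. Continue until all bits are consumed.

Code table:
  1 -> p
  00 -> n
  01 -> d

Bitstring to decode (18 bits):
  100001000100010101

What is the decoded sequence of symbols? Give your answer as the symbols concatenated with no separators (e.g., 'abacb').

Bit 0: prefix='1' -> emit 'p', reset
Bit 1: prefix='0' (no match yet)
Bit 2: prefix='00' -> emit 'n', reset
Bit 3: prefix='0' (no match yet)
Bit 4: prefix='00' -> emit 'n', reset
Bit 5: prefix='1' -> emit 'p', reset
Bit 6: prefix='0' (no match yet)
Bit 7: prefix='00' -> emit 'n', reset
Bit 8: prefix='0' (no match yet)
Bit 9: prefix='01' -> emit 'd', reset
Bit 10: prefix='0' (no match yet)
Bit 11: prefix='00' -> emit 'n', reset
Bit 12: prefix='0' (no match yet)
Bit 13: prefix='01' -> emit 'd', reset
Bit 14: prefix='0' (no match yet)
Bit 15: prefix='01' -> emit 'd', reset
Bit 16: prefix='0' (no match yet)
Bit 17: prefix='01' -> emit 'd', reset

Answer: pnnpndnddd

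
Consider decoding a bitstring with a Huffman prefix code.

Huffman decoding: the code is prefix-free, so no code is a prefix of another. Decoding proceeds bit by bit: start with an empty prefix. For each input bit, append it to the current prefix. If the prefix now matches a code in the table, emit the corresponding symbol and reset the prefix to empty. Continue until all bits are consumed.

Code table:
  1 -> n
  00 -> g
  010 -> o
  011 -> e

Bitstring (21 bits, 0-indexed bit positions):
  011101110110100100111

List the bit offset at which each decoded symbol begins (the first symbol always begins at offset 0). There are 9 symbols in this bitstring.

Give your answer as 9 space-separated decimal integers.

Answer: 0 3 4 7 8 11 14 17 20

Derivation:
Bit 0: prefix='0' (no match yet)
Bit 1: prefix='01' (no match yet)
Bit 2: prefix='011' -> emit 'e', reset
Bit 3: prefix='1' -> emit 'n', reset
Bit 4: prefix='0' (no match yet)
Bit 5: prefix='01' (no match yet)
Bit 6: prefix='011' -> emit 'e', reset
Bit 7: prefix='1' -> emit 'n', reset
Bit 8: prefix='0' (no match yet)
Bit 9: prefix='01' (no match yet)
Bit 10: prefix='011' -> emit 'e', reset
Bit 11: prefix='0' (no match yet)
Bit 12: prefix='01' (no match yet)
Bit 13: prefix='010' -> emit 'o', reset
Bit 14: prefix='0' (no match yet)
Bit 15: prefix='01' (no match yet)
Bit 16: prefix='010' -> emit 'o', reset
Bit 17: prefix='0' (no match yet)
Bit 18: prefix='01' (no match yet)
Bit 19: prefix='011' -> emit 'e', reset
Bit 20: prefix='1' -> emit 'n', reset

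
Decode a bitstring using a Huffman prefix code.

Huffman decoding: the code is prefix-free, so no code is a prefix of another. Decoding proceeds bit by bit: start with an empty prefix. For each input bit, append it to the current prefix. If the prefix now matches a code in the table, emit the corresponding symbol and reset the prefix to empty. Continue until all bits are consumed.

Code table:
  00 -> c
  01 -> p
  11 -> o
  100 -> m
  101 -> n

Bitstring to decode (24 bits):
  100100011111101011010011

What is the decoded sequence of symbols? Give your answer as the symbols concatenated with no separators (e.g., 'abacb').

Answer: mmpoonpnco

Derivation:
Bit 0: prefix='1' (no match yet)
Bit 1: prefix='10' (no match yet)
Bit 2: prefix='100' -> emit 'm', reset
Bit 3: prefix='1' (no match yet)
Bit 4: prefix='10' (no match yet)
Bit 5: prefix='100' -> emit 'm', reset
Bit 6: prefix='0' (no match yet)
Bit 7: prefix='01' -> emit 'p', reset
Bit 8: prefix='1' (no match yet)
Bit 9: prefix='11' -> emit 'o', reset
Bit 10: prefix='1' (no match yet)
Bit 11: prefix='11' -> emit 'o', reset
Bit 12: prefix='1' (no match yet)
Bit 13: prefix='10' (no match yet)
Bit 14: prefix='101' -> emit 'n', reset
Bit 15: prefix='0' (no match yet)
Bit 16: prefix='01' -> emit 'p', reset
Bit 17: prefix='1' (no match yet)
Bit 18: prefix='10' (no match yet)
Bit 19: prefix='101' -> emit 'n', reset
Bit 20: prefix='0' (no match yet)
Bit 21: prefix='00' -> emit 'c', reset
Bit 22: prefix='1' (no match yet)
Bit 23: prefix='11' -> emit 'o', reset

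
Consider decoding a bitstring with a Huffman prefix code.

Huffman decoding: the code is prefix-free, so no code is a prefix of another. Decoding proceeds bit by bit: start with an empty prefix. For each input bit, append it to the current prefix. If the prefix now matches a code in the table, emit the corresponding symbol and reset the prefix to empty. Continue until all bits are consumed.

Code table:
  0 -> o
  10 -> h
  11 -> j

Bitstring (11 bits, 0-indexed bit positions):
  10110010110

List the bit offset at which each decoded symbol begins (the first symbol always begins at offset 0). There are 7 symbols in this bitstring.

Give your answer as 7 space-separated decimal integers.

Answer: 0 2 4 5 6 8 10

Derivation:
Bit 0: prefix='1' (no match yet)
Bit 1: prefix='10' -> emit 'h', reset
Bit 2: prefix='1' (no match yet)
Bit 3: prefix='11' -> emit 'j', reset
Bit 4: prefix='0' -> emit 'o', reset
Bit 5: prefix='0' -> emit 'o', reset
Bit 6: prefix='1' (no match yet)
Bit 7: prefix='10' -> emit 'h', reset
Bit 8: prefix='1' (no match yet)
Bit 9: prefix='11' -> emit 'j', reset
Bit 10: prefix='0' -> emit 'o', reset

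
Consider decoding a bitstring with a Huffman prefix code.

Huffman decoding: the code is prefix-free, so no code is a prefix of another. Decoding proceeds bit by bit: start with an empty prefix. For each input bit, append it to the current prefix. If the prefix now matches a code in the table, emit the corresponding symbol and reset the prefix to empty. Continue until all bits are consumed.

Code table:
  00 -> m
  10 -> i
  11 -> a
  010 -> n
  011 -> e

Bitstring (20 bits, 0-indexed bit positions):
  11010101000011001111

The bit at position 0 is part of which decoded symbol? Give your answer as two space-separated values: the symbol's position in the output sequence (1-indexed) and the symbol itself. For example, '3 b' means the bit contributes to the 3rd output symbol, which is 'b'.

Answer: 1 a

Derivation:
Bit 0: prefix='1' (no match yet)
Bit 1: prefix='11' -> emit 'a', reset
Bit 2: prefix='0' (no match yet)
Bit 3: prefix='01' (no match yet)
Bit 4: prefix='010' -> emit 'n', reset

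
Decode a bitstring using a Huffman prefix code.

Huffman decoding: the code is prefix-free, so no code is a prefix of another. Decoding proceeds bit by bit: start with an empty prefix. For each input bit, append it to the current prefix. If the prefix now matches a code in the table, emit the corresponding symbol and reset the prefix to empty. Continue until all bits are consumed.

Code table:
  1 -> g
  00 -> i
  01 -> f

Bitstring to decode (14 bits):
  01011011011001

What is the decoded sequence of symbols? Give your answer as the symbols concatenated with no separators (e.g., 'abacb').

Answer: ffgfgfgig

Derivation:
Bit 0: prefix='0' (no match yet)
Bit 1: prefix='01' -> emit 'f', reset
Bit 2: prefix='0' (no match yet)
Bit 3: prefix='01' -> emit 'f', reset
Bit 4: prefix='1' -> emit 'g', reset
Bit 5: prefix='0' (no match yet)
Bit 6: prefix='01' -> emit 'f', reset
Bit 7: prefix='1' -> emit 'g', reset
Bit 8: prefix='0' (no match yet)
Bit 9: prefix='01' -> emit 'f', reset
Bit 10: prefix='1' -> emit 'g', reset
Bit 11: prefix='0' (no match yet)
Bit 12: prefix='00' -> emit 'i', reset
Bit 13: prefix='1' -> emit 'g', reset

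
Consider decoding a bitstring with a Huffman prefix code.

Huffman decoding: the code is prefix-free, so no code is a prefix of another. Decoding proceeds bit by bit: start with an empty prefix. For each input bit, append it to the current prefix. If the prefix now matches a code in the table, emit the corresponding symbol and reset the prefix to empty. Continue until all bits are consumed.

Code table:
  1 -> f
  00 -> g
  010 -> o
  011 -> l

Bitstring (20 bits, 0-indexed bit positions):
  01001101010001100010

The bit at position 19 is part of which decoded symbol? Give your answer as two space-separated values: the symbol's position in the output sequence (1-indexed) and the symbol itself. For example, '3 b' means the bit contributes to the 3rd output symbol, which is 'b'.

Bit 0: prefix='0' (no match yet)
Bit 1: prefix='01' (no match yet)
Bit 2: prefix='010' -> emit 'o', reset
Bit 3: prefix='0' (no match yet)
Bit 4: prefix='01' (no match yet)
Bit 5: prefix='011' -> emit 'l', reset
Bit 6: prefix='0' (no match yet)
Bit 7: prefix='01' (no match yet)
Bit 8: prefix='010' -> emit 'o', reset
Bit 9: prefix='1' -> emit 'f', reset
Bit 10: prefix='0' (no match yet)
Bit 11: prefix='00' -> emit 'g', reset
Bit 12: prefix='0' (no match yet)
Bit 13: prefix='01' (no match yet)
Bit 14: prefix='011' -> emit 'l', reset
Bit 15: prefix='0' (no match yet)
Bit 16: prefix='00' -> emit 'g', reset
Bit 17: prefix='0' (no match yet)
Bit 18: prefix='01' (no match yet)
Bit 19: prefix='010' -> emit 'o', reset

Answer: 8 o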